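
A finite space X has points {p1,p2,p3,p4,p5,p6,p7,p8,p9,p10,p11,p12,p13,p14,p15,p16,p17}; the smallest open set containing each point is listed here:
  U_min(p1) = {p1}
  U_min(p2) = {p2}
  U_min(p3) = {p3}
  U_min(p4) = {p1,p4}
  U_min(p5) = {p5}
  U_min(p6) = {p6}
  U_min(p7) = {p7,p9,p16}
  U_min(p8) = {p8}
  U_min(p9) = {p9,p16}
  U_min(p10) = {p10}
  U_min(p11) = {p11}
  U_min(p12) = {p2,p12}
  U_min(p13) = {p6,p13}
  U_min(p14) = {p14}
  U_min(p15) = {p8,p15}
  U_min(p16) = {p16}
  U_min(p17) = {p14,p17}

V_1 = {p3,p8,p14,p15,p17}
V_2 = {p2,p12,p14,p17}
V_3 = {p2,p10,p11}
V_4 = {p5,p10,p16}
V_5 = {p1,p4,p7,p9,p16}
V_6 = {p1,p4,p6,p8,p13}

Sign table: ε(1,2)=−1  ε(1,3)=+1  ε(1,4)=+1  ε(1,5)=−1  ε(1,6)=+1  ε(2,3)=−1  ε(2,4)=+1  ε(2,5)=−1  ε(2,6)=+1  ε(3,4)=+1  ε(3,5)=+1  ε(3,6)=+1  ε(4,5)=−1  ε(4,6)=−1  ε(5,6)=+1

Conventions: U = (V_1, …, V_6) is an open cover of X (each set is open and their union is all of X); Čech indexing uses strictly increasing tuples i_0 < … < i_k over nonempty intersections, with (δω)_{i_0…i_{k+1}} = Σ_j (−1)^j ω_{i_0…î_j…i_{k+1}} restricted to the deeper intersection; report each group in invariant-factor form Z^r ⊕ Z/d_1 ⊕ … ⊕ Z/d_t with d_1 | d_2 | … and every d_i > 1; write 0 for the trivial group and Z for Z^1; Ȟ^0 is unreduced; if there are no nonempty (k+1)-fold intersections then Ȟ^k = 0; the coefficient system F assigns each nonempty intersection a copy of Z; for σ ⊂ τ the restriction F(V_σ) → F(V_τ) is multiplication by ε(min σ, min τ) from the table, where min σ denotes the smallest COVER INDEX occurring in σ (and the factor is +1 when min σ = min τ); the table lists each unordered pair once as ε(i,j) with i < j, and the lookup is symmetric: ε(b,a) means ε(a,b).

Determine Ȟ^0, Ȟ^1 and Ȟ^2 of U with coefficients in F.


Ȟ^0 = 0,  Ȟ^1 = Z/2,  Ȟ^2 = 0

cover nerve:
  V12={p14,p17} V16={p8} V23={p2} V34={p10} V45={p16} V56={p1,p4}
C dims 6,6; δ0: rk 6, SNF 1^5·2
Ȟ^0: (6−6)−0=0 ⇒ 0
Ȟ^1: (6−0)−6=0 plus torsion [2] ⇒ Z/2
Ȟ^2: (0−0)−0=0 ⇒ 0


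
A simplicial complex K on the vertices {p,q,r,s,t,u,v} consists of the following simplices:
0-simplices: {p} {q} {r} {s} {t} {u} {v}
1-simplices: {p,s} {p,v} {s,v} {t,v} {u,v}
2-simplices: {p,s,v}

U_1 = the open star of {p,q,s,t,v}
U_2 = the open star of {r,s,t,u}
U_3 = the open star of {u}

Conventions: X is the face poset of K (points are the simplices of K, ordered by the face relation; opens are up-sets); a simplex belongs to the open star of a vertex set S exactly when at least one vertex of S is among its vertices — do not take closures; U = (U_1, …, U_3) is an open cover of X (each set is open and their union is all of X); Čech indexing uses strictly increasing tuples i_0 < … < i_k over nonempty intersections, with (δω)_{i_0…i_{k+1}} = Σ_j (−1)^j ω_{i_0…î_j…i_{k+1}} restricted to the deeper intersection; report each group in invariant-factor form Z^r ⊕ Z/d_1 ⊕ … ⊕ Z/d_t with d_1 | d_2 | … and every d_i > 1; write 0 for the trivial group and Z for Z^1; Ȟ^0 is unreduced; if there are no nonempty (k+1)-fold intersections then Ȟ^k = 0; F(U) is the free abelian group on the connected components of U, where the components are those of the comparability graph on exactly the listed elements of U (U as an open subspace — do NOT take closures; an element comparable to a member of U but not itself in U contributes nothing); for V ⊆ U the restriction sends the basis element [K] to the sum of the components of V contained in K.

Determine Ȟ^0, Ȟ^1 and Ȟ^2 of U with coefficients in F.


cover nerve:
  U1={{p},{q},{s},{t},{v},{p,s},{p,v},{s,v},{t,v},{u,v},{p,s,v}} U2={{r},{s},{t},{u},{p,s},{s,v},{t,v},{u,v},{p,s,v}} U3={{u},{u,v}}
  U12={{s},{t},{p,s},{s,v},{t,v},{u,v},{p,s,v}} U13={{u,v}} U23={{u},{u,v}}
  U123={{u,v}}
components per intersection:
  U1: {{p},{s},{t},{v},{p,s},{p,v},{s,v},{t,v},{u,v},{p,s,v}} {{q}}
  U2: {{r}} {{s},{p,s},{s,v},{p,s,v}} {{t},{t,v}} {{u},{u,v}}
  U3: {{u},{u,v}}
  U12: {{s},{p,s},{s,v},{p,s,v}} {{t},{t,v}} {{u,v}}
  U13: {{u,v}}
  U23: {{u},{u,v}}
  U123: {{u,v}}
C dims 7,5,1; δ0: rk 4, SNF 1^4; δ1: rk 1, SNF 1^1
Ȟ^0: (7−4)−0=3 ⇒ Z^3
Ȟ^1: (5−1)−4=0 ⇒ 0
Ȟ^2: (1−0)−1=0 ⇒ 0

Ȟ^0 ≅ Z^3, Ȟ^1 ≅ 0 and Ȟ^2 ≅ 0


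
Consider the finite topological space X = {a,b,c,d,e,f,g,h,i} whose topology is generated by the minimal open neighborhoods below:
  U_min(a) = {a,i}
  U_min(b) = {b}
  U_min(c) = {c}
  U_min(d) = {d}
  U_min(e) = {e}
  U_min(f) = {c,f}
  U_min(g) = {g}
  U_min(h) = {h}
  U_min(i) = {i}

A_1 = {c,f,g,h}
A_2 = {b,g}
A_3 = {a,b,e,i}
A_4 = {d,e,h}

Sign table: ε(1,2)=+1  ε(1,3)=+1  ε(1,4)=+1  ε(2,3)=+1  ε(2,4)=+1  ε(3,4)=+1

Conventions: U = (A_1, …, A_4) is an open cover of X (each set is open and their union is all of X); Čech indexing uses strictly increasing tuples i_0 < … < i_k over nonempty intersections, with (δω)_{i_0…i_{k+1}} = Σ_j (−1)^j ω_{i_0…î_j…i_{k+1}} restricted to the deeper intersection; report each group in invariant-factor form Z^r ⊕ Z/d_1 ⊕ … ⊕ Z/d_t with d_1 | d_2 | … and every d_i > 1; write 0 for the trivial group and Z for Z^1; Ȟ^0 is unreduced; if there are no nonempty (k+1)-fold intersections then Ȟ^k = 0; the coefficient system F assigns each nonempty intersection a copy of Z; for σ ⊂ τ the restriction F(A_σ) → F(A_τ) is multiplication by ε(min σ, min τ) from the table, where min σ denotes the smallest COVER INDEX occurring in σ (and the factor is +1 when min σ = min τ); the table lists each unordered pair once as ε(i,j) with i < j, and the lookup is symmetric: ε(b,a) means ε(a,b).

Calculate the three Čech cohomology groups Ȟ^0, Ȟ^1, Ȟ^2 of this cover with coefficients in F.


nonempty overlaps:
  A12={g} A14={h} A23={b} A34={e}
C dims 4,4; δ0: rk 3, SNF 1^3
degree 0: 4−3−0 = 1 → Ȟ^0 ≅ Z
degree 1: 4−0−3 = 1 → Ȟ^1 ≅ Z
degree 2: 0−0−0 = 0 → Ȟ^2 ≅ 0

Ȟ^0 = Z; Ȟ^1 = Z; Ȟ^2 = 0


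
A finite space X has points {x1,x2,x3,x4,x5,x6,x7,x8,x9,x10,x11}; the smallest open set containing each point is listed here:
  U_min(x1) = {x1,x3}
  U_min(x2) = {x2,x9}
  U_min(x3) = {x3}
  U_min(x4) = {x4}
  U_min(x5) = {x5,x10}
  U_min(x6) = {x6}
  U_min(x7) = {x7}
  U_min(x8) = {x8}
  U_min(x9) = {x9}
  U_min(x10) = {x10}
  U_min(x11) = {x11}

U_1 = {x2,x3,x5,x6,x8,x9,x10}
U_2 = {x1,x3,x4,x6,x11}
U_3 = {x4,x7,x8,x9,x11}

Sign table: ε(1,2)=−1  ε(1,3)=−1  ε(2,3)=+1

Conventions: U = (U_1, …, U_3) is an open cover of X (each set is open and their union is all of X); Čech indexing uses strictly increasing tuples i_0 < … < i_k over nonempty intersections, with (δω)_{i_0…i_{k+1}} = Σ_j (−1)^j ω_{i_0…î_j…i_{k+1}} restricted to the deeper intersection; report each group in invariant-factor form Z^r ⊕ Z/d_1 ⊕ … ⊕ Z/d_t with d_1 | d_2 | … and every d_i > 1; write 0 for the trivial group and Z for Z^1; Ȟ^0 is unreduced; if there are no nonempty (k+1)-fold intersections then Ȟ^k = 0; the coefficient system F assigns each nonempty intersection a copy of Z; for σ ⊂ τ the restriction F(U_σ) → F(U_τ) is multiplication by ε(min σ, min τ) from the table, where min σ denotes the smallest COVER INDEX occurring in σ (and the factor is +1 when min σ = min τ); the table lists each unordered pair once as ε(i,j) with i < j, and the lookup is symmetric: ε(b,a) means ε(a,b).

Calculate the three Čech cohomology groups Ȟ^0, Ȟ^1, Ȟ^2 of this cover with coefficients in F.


nerve simplices:
  U12={x3,x6} U13={x8,x9} U23={x4,x11}
C dims 3,3; δ0: rk 2, SNF 1^2
degree 0: 3−2−0 = 1 → Ȟ^0 ≅ Z
degree 1: 3−0−2 = 1 → Ȟ^1 ≅ Z
degree 2: 0−0−0 = 0 → Ȟ^2 ≅ 0

Ȟ^0(U;F) ≅ Z, Ȟ^1(U;F) ≅ Z, Ȟ^2(U;F) ≅ 0


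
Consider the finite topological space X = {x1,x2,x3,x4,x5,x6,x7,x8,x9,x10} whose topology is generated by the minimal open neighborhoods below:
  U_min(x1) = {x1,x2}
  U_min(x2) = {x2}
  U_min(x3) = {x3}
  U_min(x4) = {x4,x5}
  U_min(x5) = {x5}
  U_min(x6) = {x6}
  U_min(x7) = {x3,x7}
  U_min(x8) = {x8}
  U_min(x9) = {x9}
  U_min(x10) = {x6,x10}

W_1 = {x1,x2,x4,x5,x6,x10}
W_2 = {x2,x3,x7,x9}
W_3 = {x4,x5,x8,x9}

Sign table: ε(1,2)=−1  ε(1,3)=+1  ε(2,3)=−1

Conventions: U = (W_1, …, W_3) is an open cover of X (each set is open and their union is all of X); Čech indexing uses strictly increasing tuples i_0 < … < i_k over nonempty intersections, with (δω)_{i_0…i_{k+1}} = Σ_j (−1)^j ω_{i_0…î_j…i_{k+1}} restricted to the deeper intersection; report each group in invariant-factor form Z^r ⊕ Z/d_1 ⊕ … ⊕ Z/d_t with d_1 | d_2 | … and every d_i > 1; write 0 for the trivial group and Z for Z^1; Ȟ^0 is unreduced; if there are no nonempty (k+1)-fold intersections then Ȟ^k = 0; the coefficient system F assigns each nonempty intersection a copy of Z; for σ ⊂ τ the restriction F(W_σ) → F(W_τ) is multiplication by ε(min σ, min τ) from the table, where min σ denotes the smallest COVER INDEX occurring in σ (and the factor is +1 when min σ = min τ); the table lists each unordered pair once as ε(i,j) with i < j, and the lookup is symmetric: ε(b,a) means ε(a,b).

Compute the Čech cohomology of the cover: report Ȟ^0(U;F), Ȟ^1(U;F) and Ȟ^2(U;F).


Ȟ^0 = Z, Ȟ^1 = Z and Ȟ^2 = 0

nonempty overlaps:
  W12={x2} W13={x4,x5} W23={x9}
C dims 3,3; δ0: rk 2, SNF 1^2
degree 0: 3−2−0 = 1 → Ȟ^0 ≅ Z
degree 1: 3−0−2 = 1 → Ȟ^1 ≅ Z
degree 2: 0−0−0 = 0 → Ȟ^2 ≅ 0


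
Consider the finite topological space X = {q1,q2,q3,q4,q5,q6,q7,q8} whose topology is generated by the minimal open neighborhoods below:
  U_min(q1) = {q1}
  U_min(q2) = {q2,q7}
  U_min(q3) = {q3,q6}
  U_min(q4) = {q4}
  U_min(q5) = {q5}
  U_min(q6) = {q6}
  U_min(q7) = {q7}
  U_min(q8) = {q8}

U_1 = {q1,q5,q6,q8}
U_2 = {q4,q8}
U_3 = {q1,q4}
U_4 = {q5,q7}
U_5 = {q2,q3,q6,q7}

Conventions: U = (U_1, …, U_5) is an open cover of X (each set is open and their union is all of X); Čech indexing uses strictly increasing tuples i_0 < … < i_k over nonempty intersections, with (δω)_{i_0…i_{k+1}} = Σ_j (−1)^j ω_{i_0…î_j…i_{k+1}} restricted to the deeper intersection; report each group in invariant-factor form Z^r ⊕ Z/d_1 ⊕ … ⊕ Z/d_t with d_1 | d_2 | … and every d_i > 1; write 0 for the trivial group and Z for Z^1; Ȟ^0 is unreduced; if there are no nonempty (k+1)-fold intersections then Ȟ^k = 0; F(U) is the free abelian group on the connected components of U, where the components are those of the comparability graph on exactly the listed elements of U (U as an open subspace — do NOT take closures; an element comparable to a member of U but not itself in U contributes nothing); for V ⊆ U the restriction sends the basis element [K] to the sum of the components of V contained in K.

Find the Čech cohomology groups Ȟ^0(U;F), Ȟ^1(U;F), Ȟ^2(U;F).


nerve of the cover:
  U12={q8} U13={q1} U14={q5} U15={q6} U23={q4} U45={q7}
components per intersection:
  U1: {q1} {q5} {q6} {q8}
  U2: {q4} {q8}
  U3: {q1} {q4}
  U4: {q5} {q7}
  U5: {q2,q7} {q3,q6}
  U12: {q8}
  U13: {q1}
  U14: {q5}
  U15: {q6}
  U23: {q4}
  U45: {q7}
C dims 12,6; δ0: rk 6, SNF 1^6
Ȟ^0 = (12 − 6) − 0 = 6, so Ȟ^0 ≅ Z^6
Ȟ^1 = (6 − 0) − 6 = 0, so Ȟ^1 ≅ 0
Ȟ^2 = (0 − 0) − 0 = 0, so Ȟ^2 ≅ 0

Ȟ^0 ≅ Z^6, Ȟ^1 ≅ 0 and Ȟ^2 ≅ 0


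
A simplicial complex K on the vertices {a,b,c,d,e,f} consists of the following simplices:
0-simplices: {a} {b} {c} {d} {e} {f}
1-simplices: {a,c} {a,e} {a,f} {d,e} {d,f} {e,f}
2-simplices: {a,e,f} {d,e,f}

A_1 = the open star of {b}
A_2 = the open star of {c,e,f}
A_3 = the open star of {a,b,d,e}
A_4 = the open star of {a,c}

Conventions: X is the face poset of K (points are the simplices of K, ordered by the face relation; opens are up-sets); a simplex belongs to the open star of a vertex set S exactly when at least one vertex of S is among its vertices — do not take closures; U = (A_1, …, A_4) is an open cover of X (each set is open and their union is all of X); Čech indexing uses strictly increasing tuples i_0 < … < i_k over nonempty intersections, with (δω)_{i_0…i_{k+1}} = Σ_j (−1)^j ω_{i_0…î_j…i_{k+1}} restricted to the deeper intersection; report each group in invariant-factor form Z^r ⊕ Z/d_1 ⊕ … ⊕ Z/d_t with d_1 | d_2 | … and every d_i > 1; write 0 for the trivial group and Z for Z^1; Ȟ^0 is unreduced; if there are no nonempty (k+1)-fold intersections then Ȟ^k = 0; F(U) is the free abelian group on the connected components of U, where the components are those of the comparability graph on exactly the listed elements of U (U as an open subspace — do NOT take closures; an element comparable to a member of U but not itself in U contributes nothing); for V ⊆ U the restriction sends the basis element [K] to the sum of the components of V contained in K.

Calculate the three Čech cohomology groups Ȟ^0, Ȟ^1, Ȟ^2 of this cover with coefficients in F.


intersection data:
  A1={{b}} A2={{c},{e},{f},{a,c},{a,e},{a,f},{d,e},{d,f},{e,f},{a,e,f},{d,e,f}} A3={{a},{b},{d},{e},{a,c},{a,e},{a,f},{d,e},{d,f},{e,f},{a,e,f},{d,e,f}} A4={{a},{c},{a,c},{a,e},{a,f},{a,e,f}}
  A13={{b}} A23={{e},{a,c},{a,e},{a,f},{d,e},{d,f},{e,f},{a,e,f},{d,e,f}} A24={{c},{a,c},{a,e},{a,f},{a,e,f}} A34={{a},{a,c},{a,e},{a,f},{a,e,f}}
  A234={{a,c},{a,e},{a,f},{a,e,f}}
components per intersection:
  A1: {{b}}
  A2: {{c},{a,c}} {{e},{f},{a,e},{a,f},{d,e},{d,f},{e,f},{a,e,f},{d,e,f}}
  A3: {{a},{d},{e},{a,c},{a,e},{a,f},{d,e},{d,f},{e,f},{a,e,f},{d,e,f}} {{b}}
  A4: {{a},{c},{a,c},{a,e},{a,f},{a,e,f}}
  A13: {{b}}
  A23: {{e},{a,e},{a,f},{d,e},{d,f},{e,f},{a,e,f},{d,e,f}} {{a,c}}
  A24: {{c},{a,c}} {{a,e},{a,f},{a,e,f}}
  A34: {{a},{a,c},{a,e},{a,f},{a,e,f}}
  A234: {{a,c}} {{a,e},{a,f},{a,e,f}}
C dims 6,6,2; δ0: rk 4, SNF 1^4; δ1: rk 2, SNF 1^2
Ȟ^0 = (6 − 4) − 0 = 2, so Ȟ^0 ≅ Z^2
Ȟ^1 = (6 − 2) − 4 = 0, so Ȟ^1 ≅ 0
Ȟ^2 = (2 − 0) − 2 = 0, so Ȟ^2 ≅ 0

Ȟ^0(U;F) ≅ Z^2; Ȟ^1(U;F) ≅ 0; Ȟ^2(U;F) ≅ 0


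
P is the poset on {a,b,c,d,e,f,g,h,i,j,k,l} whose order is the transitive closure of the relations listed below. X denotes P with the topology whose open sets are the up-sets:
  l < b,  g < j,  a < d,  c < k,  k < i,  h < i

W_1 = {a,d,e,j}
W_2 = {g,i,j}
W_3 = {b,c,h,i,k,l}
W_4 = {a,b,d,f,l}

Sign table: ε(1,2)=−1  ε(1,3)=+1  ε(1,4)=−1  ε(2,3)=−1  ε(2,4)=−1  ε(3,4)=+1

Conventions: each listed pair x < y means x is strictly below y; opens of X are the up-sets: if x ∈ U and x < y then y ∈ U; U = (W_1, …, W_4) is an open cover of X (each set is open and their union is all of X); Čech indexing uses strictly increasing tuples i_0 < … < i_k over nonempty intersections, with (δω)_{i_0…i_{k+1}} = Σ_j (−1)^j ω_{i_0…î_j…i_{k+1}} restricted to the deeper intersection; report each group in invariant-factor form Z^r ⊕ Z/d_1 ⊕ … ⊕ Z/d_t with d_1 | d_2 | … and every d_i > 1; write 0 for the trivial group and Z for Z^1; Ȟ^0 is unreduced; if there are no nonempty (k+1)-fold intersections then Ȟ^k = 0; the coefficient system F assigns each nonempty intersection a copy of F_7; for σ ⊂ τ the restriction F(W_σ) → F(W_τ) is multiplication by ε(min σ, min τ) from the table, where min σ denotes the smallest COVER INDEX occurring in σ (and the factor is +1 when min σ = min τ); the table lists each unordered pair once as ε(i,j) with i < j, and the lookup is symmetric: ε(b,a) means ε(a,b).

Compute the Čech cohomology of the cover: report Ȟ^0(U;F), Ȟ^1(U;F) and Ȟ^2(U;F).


Ȟ^0 = 0; Ȟ^1 = 0; Ȟ^2 = 0

intersection data:
  W12={j} W14={a,d} W23={i} W34={b,l}
C dims 4,4; δ0: rk_F7 4
Ȟ^0 = (4 − 4) − 0 = 0, so Ȟ^0 ≅ 0
Ȟ^1 = (4 − 0) − 4 = 0, so Ȟ^1 ≅ 0
Ȟ^2 = (0 − 0) − 0 = 0, so Ȟ^2 ≅ 0


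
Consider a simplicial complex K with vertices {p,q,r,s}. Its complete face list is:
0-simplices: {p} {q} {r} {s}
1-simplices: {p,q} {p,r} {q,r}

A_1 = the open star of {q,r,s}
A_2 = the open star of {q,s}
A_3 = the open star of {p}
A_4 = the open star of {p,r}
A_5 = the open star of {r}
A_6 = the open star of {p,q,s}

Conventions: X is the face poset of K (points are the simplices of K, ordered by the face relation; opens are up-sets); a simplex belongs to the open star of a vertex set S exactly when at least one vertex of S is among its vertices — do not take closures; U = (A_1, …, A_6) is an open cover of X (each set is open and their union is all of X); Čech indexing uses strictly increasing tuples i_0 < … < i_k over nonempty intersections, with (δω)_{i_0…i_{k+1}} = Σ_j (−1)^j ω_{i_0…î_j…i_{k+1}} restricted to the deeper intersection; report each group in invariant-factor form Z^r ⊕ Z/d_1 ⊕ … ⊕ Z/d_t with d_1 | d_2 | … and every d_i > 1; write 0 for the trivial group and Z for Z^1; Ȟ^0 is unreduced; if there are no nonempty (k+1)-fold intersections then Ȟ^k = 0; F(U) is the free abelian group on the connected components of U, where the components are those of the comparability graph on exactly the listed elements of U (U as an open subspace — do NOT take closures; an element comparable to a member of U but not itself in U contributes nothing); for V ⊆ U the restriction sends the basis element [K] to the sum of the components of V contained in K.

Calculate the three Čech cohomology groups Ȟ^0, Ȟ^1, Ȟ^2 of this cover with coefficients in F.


nonempty intersections:
  A1={{q},{r},{s},{p,q},{p,r},{q,r}} A2={{q},{s},{p,q},{q,r}} A3={{p},{p,q},{p,r}} A4={{p},{r},{p,q},{p,r},{q,r}} A5={{r},{p,r},{q,r}} A6={{p},{q},{s},{p,q},{p,r},{q,r}}
  A12={{q},{s},{p,q},{q,r}} A13={{p,q},{p,r}} A14={{r},{p,q},{p,r},{q,r}} A15={{r},{p,r},{q,r}} A16={{q},{s},{p,q},{p,r},{q,r}} A23={{p,q}} A24={{p,q},{q,r}} A25={{q,r}} A26={{q},{s},{p,q},{q,r}} A34={{p},{p,q},{p,r}} A35={{p,r}} A36={{p},{p,q},{p,r}} A45={{r},{p,r},{q,r}} A46={{p},{p,q},{p,r},{q,r}} A56={{p,r},{q,r}}
  A123={{p,q}} A124={{p,q},{q,r}} A125={{q,r}} A126={{q},{s},{p,q},{q,r}} A134={{p,q},{p,r}} A135={{p,r}} A136={{p,q},{p,r}} A145={{r},{p,r},{q,r}} A146={{p,q},{p,r},{q,r}} A156={{p,r},{q,r}} A234={{p,q}} A236={{p,q}} A245={{q,r}} A246={{p,q},{q,r}} A256={{q,r}} A345={{p,r}} A346={{p},{p,q},{p,r}} A356={{p,r}} A456={{p,r},{q,r}}
  A1234={{p,q}} A1236={{p,q}} A1245={{q,r}} A1246={{p,q},{q,r}} A1256={{q,r}} A1345={{p,r}} A1346={{p,q},{p,r}} A1356={{p,r}} A1456={{p,r},{q,r}} A2346={{p,q}} A2456={{q,r}} A3456={{p,r}}
  A12346={{p,q}} A12456={{q,r}} A13456={{p,r}}
components per intersection:
  A1: {{q},{r},{p,q},{p,r},{q,r}} {{s}}
  A2: {{q},{p,q},{q,r}} {{s}}
  A3: {{p},{p,q},{p,r}}
  A4: {{p},{r},{p,q},{p,r},{q,r}}
  A5: {{r},{p,r},{q,r}}
  A6: {{p},{q},{p,q},{p,r},{q,r}} {{s}}
  A12: {{q},{p,q},{q,r}} {{s}}
  A13: {{p,q}} {{p,r}}
  A14: {{r},{p,r},{q,r}} {{p,q}}
  A15: {{r},{p,r},{q,r}}
  A16: {{q},{p,q},{q,r}} {{s}} {{p,r}}
  A23: {{p,q}}
  A24: {{p,q}} {{q,r}}
  A25: {{q,r}}
  A26: {{q},{p,q},{q,r}} {{s}}
  A34: {{p},{p,q},{p,r}}
  A35: {{p,r}}
  A36: {{p},{p,q},{p,r}}
  A45: {{r},{p,r},{q,r}}
  A46: {{p},{p,q},{p,r}} {{q,r}}
  A56: {{p,r}} {{q,r}}
  A123: {{p,q}}
  A124: {{p,q}} {{q,r}}
  A125: {{q,r}}
  A126: {{q},{p,q},{q,r}} {{s}}
  A134: {{p,q}} {{p,r}}
  A135: {{p,r}}
  A136: {{p,q}} {{p,r}}
  A145: {{r},{p,r},{q,r}}
  A146: {{p,q}} {{p,r}} {{q,r}}
  A156: {{p,r}} {{q,r}}
  A234: {{p,q}}
  A236: {{p,q}}
  A245: {{q,r}}
  A246: {{p,q}} {{q,r}}
  A256: {{q,r}}
  A345: {{p,r}}
  A346: {{p},{p,q},{p,r}}
  A356: {{p,r}}
  A456: {{p,r}} {{q,r}}
  A1234: {{p,q}}
  A1236: {{p,q}}
  A1245: {{q,r}}
  A1246: {{p,q}} {{q,r}}
  A1256: {{q,r}}
  A1345: {{p,r}}
  A1346: {{p,q}} {{p,r}}
  A1356: {{p,r}}
  A1456: {{p,r}} {{q,r}}
  A2346: {{p,q}}
  A2456: {{q,r}}
  A3456: {{p,r}}
  A12346: {{p,q}}
  A12456: {{q,r}}
  A13456: {{p,r}}
C dims 9,24,28,15; δ0: rk 7, SNF 1^7; δ1: rk 16, SNF 1^16; δ2: rk 12, SNF 1^12
Ȟ^0: (9−7)−0=2 ⇒ Z^2
Ȟ^1: (24−16)−7=1 ⇒ Z
Ȟ^2: (28−12)−16=0 ⇒ 0

Ȟ^0(U;F) ≅ Z^2; Ȟ^1(U;F) ≅ Z; Ȟ^2(U;F) ≅ 0


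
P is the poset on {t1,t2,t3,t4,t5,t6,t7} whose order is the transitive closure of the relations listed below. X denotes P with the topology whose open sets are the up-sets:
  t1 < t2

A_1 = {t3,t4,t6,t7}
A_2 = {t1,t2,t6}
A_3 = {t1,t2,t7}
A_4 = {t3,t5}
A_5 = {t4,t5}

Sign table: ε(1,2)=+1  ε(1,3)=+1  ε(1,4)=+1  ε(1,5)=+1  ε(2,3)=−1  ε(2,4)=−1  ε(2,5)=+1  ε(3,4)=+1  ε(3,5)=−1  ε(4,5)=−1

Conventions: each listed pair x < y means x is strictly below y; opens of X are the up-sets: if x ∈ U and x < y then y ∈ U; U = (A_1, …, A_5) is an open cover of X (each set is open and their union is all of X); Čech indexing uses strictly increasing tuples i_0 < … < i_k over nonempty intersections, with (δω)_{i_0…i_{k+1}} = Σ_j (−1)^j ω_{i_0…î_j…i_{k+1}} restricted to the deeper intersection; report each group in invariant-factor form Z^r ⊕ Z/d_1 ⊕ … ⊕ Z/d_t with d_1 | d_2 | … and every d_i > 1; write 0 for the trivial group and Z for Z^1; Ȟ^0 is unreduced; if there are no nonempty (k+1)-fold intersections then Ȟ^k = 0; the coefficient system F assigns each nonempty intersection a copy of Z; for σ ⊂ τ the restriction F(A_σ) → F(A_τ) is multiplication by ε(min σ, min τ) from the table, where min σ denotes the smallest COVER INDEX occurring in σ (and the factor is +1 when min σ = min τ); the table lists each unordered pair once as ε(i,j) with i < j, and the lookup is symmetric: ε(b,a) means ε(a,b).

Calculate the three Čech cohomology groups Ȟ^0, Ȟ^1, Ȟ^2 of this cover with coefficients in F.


Ȟ^0 = 0, Ȟ^1 = Z ⊕ Z/2 and Ȟ^2 = 0

nerve simplices:
  A12={t6} A13={t7} A14={t3} A15={t4} A23={t1,t2} A45={t5}
C dims 5,6; δ0: rk 5, SNF 1^4·2
degree 0: 5−5−0 = 0 → Ȟ^0 ≅ 0
degree 1: 6−0−5 = 1 plus torsion [2] → Ȟ^1 ≅ Z ⊕ Z/2
degree 2: 0−0−0 = 0 → Ȟ^2 ≅ 0


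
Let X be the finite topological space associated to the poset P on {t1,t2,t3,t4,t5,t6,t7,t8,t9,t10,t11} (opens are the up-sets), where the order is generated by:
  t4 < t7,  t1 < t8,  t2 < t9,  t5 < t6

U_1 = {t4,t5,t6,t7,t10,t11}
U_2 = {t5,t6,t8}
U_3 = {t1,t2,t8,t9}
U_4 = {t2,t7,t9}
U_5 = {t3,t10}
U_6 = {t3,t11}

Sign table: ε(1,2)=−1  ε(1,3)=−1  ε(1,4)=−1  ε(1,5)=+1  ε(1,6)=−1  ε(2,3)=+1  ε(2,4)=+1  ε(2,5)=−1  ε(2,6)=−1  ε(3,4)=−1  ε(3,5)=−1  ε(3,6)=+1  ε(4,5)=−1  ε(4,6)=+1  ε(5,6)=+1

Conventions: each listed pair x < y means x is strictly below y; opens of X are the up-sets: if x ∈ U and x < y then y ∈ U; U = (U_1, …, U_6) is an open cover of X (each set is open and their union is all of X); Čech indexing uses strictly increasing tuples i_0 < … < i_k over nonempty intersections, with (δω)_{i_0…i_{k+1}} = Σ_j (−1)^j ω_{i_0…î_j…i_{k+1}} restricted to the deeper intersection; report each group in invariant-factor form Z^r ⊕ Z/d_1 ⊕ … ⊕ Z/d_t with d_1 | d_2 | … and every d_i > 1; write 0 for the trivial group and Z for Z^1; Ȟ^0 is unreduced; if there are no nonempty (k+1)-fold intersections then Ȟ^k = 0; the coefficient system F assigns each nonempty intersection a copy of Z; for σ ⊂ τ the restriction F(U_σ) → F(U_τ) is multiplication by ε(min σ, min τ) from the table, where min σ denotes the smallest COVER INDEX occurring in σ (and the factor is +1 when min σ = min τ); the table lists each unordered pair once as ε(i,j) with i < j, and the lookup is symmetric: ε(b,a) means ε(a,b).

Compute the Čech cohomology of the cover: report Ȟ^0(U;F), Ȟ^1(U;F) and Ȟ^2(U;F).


Ȟ^0(U;F) ≅ 0, Ȟ^1(U;F) ≅ Z ⊕ Z/2, Ȟ^2(U;F) ≅ 0

nerve of the cover:
  U12={t5,t6} U14={t7} U15={t10} U16={t11} U23={t8} U34={t2,t9} U56={t3}
C dims 6,7; δ0: rk 6, SNF 1^5·2
Ȟ^0 = (6 − 6) − 0 = 0, so Ȟ^0 ≅ 0
Ȟ^1 = (7 − 0) − 6 = 1 plus torsion [2], so Ȟ^1 ≅ Z ⊕ Z/2
Ȟ^2 = (0 − 0) − 0 = 0, so Ȟ^2 ≅ 0


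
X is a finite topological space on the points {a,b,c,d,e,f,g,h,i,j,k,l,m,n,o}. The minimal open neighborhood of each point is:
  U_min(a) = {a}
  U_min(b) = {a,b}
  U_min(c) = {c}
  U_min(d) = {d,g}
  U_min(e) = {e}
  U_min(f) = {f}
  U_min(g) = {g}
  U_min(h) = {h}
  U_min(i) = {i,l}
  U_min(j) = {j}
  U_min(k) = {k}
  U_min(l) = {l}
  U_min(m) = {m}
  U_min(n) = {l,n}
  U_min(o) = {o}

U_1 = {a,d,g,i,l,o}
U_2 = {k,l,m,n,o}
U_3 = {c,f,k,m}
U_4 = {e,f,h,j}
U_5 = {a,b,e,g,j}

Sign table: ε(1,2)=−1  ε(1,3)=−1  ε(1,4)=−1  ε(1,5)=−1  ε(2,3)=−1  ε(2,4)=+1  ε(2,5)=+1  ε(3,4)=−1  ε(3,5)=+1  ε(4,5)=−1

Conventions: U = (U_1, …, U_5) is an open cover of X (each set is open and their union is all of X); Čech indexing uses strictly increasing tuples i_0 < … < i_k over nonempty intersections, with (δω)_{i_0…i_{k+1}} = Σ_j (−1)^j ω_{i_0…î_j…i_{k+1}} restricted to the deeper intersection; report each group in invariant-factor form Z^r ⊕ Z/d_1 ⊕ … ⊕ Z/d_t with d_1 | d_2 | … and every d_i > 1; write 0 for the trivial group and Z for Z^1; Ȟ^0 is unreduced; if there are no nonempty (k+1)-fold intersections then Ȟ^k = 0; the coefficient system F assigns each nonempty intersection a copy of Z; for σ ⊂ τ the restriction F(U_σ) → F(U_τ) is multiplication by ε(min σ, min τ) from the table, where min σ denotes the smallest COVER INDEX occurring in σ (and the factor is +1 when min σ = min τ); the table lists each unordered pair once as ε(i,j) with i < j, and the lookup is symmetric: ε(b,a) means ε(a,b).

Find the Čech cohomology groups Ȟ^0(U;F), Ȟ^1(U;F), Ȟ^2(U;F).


intersection data:
  U12={l,o} U15={a,g} U23={k,m} U34={f} U45={e,j}
C dims 5,5; δ0: rk 5, SNF 1^4·2
Ȟ^0 = (5 − 5) − 0 = 0, so Ȟ^0 ≅ 0
Ȟ^1 = (5 − 0) − 5 = 0 plus torsion [2], so Ȟ^1 ≅ Z/2
Ȟ^2 = (0 − 0) − 0 = 0, so Ȟ^2 ≅ 0

Ȟ^0 ≅ 0, Ȟ^1 ≅ Z/2 and Ȟ^2 ≅ 0


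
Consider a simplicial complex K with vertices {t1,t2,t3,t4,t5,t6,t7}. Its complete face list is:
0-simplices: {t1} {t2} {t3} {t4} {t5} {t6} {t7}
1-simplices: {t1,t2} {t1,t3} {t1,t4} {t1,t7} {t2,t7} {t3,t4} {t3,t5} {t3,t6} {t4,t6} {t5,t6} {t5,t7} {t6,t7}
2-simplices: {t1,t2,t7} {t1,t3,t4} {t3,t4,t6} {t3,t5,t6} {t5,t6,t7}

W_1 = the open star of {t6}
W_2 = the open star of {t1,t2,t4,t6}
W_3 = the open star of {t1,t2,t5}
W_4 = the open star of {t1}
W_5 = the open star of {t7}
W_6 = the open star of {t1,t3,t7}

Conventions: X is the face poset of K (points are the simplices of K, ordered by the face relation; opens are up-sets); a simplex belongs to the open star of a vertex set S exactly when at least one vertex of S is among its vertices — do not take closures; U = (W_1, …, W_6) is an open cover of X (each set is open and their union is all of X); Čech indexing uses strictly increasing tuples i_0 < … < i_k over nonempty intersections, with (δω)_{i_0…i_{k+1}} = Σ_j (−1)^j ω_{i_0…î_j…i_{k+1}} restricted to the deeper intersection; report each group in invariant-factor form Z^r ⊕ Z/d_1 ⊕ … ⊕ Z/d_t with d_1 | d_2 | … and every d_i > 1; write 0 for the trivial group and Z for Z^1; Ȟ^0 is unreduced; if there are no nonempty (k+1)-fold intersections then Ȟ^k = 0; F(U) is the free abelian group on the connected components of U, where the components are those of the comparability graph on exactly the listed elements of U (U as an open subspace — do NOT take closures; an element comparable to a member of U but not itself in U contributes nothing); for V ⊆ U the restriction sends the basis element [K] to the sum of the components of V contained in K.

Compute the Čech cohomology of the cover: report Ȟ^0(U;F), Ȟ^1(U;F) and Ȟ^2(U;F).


Ȟ^0(U;F) ≅ Z; Ȟ^1(U;F) ≅ Z; Ȟ^2(U;F) ≅ 0

nonempty overlaps:
  W1={{t6},{t3,t6},{t4,t6},{t5,t6},{t6,t7},{t3,t4,t6},{t3,t5,t6},{t5,t6,t7}} W2={{t1},{t2},{t4},{t6},{t1,t2},{t1,t3},{t1,t4},{t1,t7},{t2,t7},{t3,t4},{t3,t6},{t4,t6},{t5,t6},{t6,t7},{t1,t2,t7},{t1,t3,t4},{t3,t4,t6},{t3,t5,t6},{t5,t6,t7}} W3={{t1},{t2},{t5},{t1,t2},{t1,t3},{t1,t4},{t1,t7},{t2,t7},{t3,t5},{t5,t6},{t5,t7},{t1,t2,t7},{t1,t3,t4},{t3,t5,t6},{t5,t6,t7}} W4={{t1},{t1,t2},{t1,t3},{t1,t4},{t1,t7},{t1,t2,t7},{t1,t3,t4}} W5={{t7},{t1,t7},{t2,t7},{t5,t7},{t6,t7},{t1,t2,t7},{t5,t6,t7}} W6={{t1},{t3},{t7},{t1,t2},{t1,t3},{t1,t4},{t1,t7},{t2,t7},{t3,t4},{t3,t5},{t3,t6},{t5,t7},{t6,t7},{t1,t2,t7},{t1,t3,t4},{t3,t4,t6},{t3,t5,t6},{t5,t6,t7}}
  W12={{t6},{t3,t6},{t4,t6},{t5,t6},{t6,t7},{t3,t4,t6},{t3,t5,t6},{t5,t6,t7}} W13={{t5,t6},{t3,t5,t6},{t5,t6,t7}} W15={{t6,t7},{t5,t6,t7}} W16={{t3,t6},{t6,t7},{t3,t4,t6},{t3,t5,t6},{t5,t6,t7}} W23={{t1},{t2},{t1,t2},{t1,t3},{t1,t4},{t1,t7},{t2,t7},{t5,t6},{t1,t2,t7},{t1,t3,t4},{t3,t5,t6},{t5,t6,t7}} W24={{t1},{t1,t2},{t1,t3},{t1,t4},{t1,t7},{t1,t2,t7},{t1,t3,t4}} W25={{t1,t7},{t2,t7},{t6,t7},{t1,t2,t7},{t5,t6,t7}} W26={{t1},{t1,t2},{t1,t3},{t1,t4},{t1,t7},{t2,t7},{t3,t4},{t3,t6},{t6,t7},{t1,t2,t7},{t1,t3,t4},{t3,t4,t6},{t3,t5,t6},{t5,t6,t7}} W34={{t1},{t1,t2},{t1,t3},{t1,t4},{t1,t7},{t1,t2,t7},{t1,t3,t4}} W35={{t1,t7},{t2,t7},{t5,t7},{t1,t2,t7},{t5,t6,t7}} W36={{t1},{t1,t2},{t1,t3},{t1,t4},{t1,t7},{t2,t7},{t3,t5},{t5,t7},{t1,t2,t7},{t1,t3,t4},{t3,t5,t6},{t5,t6,t7}} W45={{t1,t7},{t1,t2,t7}} W46={{t1},{t1,t2},{t1,t3},{t1,t4},{t1,t7},{t1,t2,t7},{t1,t3,t4}} W56={{t7},{t1,t7},{t2,t7},{t5,t7},{t6,t7},{t1,t2,t7},{t5,t6,t7}}
  W123={{t5,t6},{t3,t5,t6},{t5,t6,t7}} W125={{t6,t7},{t5,t6,t7}} W126={{t3,t6},{t6,t7},{t3,t4,t6},{t3,t5,t6},{t5,t6,t7}} W135={{t5,t6,t7}} W136={{t3,t5,t6},{t5,t6,t7}} W156={{t6,t7},{t5,t6,t7}} W234={{t1},{t1,t2},{t1,t3},{t1,t4},{t1,t7},{t1,t2,t7},{t1,t3,t4}} W235={{t1,t7},{t2,t7},{t1,t2,t7},{t5,t6,t7}} W236={{t1},{t1,t2},{t1,t3},{t1,t4},{t1,t7},{t2,t7},{t1,t2,t7},{t1,t3,t4},{t3,t5,t6},{t5,t6,t7}} W245={{t1,t7},{t1,t2,t7}} W246={{t1},{t1,t2},{t1,t3},{t1,t4},{t1,t7},{t1,t2,t7},{t1,t3,t4}} W256={{t1,t7},{t2,t7},{t6,t7},{t1,t2,t7},{t5,t6,t7}} W345={{t1,t7},{t1,t2,t7}} W346={{t1},{t1,t2},{t1,t3},{t1,t4},{t1,t7},{t1,t2,t7},{t1,t3,t4}} W356={{t1,t7},{t2,t7},{t5,t7},{t1,t2,t7},{t5,t6,t7}} W456={{t1,t7},{t1,t2,t7}}
  W1235={{t5,t6,t7}} W1236={{t3,t5,t6},{t5,t6,t7}} W1256={{t6,t7},{t5,t6,t7}} W1356={{t5,t6,t7}} W2345={{t1,t7},{t1,t2,t7}} W2346={{t1},{t1,t2},{t1,t3},{t1,t4},{t1,t7},{t1,t2,t7},{t1,t3,t4}} W2356={{t1,t7},{t2,t7},{t1,t2,t7},{t5,t6,t7}} W2456={{t1,t7},{t1,t2,t7}} W3456={{t1,t7},{t1,t2,t7}}
  W12356={{t5,t6,t7}} W23456={{t1,t7},{t1,t2,t7}}
components per intersection:
  W1: {{t6},{t3,t6},{t4,t6},{t5,t6},{t6,t7},{t3,t4,t6},{t3,t5,t6},{t5,t6,t7}}
  W2: {{t1},{t2},{t4},{t6},{t1,t2},{t1,t3},{t1,t4},{t1,t7},{t2,t7},{t3,t4},{t3,t6},{t4,t6},{t5,t6},{t6,t7},{t1,t2,t7},{t1,t3,t4},{t3,t4,t6},{t3,t5,t6},{t5,t6,t7}}
  W3: {{t1},{t2},{t1,t2},{t1,t3},{t1,t4},{t1,t7},{t2,t7},{t1,t2,t7},{t1,t3,t4}} {{t5},{t3,t5},{t5,t6},{t5,t7},{t3,t5,t6},{t5,t6,t7}}
  W4: {{t1},{t1,t2},{t1,t3},{t1,t4},{t1,t7},{t1,t2,t7},{t1,t3,t4}}
  W5: {{t7},{t1,t7},{t2,t7},{t5,t7},{t6,t7},{t1,t2,t7},{t5,t6,t7}}
  W6: {{t1},{t3},{t7},{t1,t2},{t1,t3},{t1,t4},{t1,t7},{t2,t7},{t3,t4},{t3,t5},{t3,t6},{t5,t7},{t6,t7},{t1,t2,t7},{t1,t3,t4},{t3,t4,t6},{t3,t5,t6},{t5,t6,t7}}
  W12: {{t6},{t3,t6},{t4,t6},{t5,t6},{t6,t7},{t3,t4,t6},{t3,t5,t6},{t5,t6,t7}}
  W13: {{t5,t6},{t3,t5,t6},{t5,t6,t7}}
  W15: {{t6,t7},{t5,t6,t7}}
  W16: {{t3,t6},{t3,t4,t6},{t3,t5,t6}} {{t6,t7},{t5,t6,t7}}
  W23: {{t1},{t2},{t1,t2},{t1,t3},{t1,t4},{t1,t7},{t2,t7},{t1,t2,t7},{t1,t3,t4}} {{t5,t6},{t3,t5,t6},{t5,t6,t7}}
  W24: {{t1},{t1,t2},{t1,t3},{t1,t4},{t1,t7},{t1,t2,t7},{t1,t3,t4}}
  W25: {{t1,t7},{t2,t7},{t1,t2,t7}} {{t6,t7},{t5,t6,t7}}
  W26: {{t1},{t1,t2},{t1,t3},{t1,t4},{t1,t7},{t2,t7},{t3,t4},{t3,t6},{t1,t2,t7},{t1,t3,t4},{t3,t4,t6},{t3,t5,t6}} {{t6,t7},{t5,t6,t7}}
  W34: {{t1},{t1,t2},{t1,t3},{t1,t4},{t1,t7},{t1,t2,t7},{t1,t3,t4}}
  W35: {{t1,t7},{t2,t7},{t1,t2,t7}} {{t5,t7},{t5,t6,t7}}
  W36: {{t1},{t1,t2},{t1,t3},{t1,t4},{t1,t7},{t2,t7},{t1,t2,t7},{t1,t3,t4}} {{t3,t5},{t3,t5,t6}} {{t5,t7},{t5,t6,t7}}
  W45: {{t1,t7},{t1,t2,t7}}
  W46: {{t1},{t1,t2},{t1,t3},{t1,t4},{t1,t7},{t1,t2,t7},{t1,t3,t4}}
  W56: {{t7},{t1,t7},{t2,t7},{t5,t7},{t6,t7},{t1,t2,t7},{t5,t6,t7}}
  W123: {{t5,t6},{t3,t5,t6},{t5,t6,t7}}
  W125: {{t6,t7},{t5,t6,t7}}
  W126: {{t3,t6},{t3,t4,t6},{t3,t5,t6}} {{t6,t7},{t5,t6,t7}}
  W135: {{t5,t6,t7}}
  W136: {{t3,t5,t6}} {{t5,t6,t7}}
  W156: {{t6,t7},{t5,t6,t7}}
  W234: {{t1},{t1,t2},{t1,t3},{t1,t4},{t1,t7},{t1,t2,t7},{t1,t3,t4}}
  W235: {{t1,t7},{t2,t7},{t1,t2,t7}} {{t5,t6,t7}}
  W236: {{t1},{t1,t2},{t1,t3},{t1,t4},{t1,t7},{t2,t7},{t1,t2,t7},{t1,t3,t4}} {{t3,t5,t6}} {{t5,t6,t7}}
  W245: {{t1,t7},{t1,t2,t7}}
  W246: {{t1},{t1,t2},{t1,t3},{t1,t4},{t1,t7},{t1,t2,t7},{t1,t3,t4}}
  W256: {{t1,t7},{t2,t7},{t1,t2,t7}} {{t6,t7},{t5,t6,t7}}
  W345: {{t1,t7},{t1,t2,t7}}
  W346: {{t1},{t1,t2},{t1,t3},{t1,t4},{t1,t7},{t1,t2,t7},{t1,t3,t4}}
  W356: {{t1,t7},{t2,t7},{t1,t2,t7}} {{t5,t7},{t5,t6,t7}}
  W456: {{t1,t7},{t1,t2,t7}}
  W1235: {{t5,t6,t7}}
  W1236: {{t3,t5,t6}} {{t5,t6,t7}}
  W1256: {{t6,t7},{t5,t6,t7}}
  W1356: {{t5,t6,t7}}
  W2345: {{t1,t7},{t1,t2,t7}}
  W2346: {{t1},{t1,t2},{t1,t3},{t1,t4},{t1,t7},{t1,t2,t7},{t1,t3,t4}}
  W2356: {{t1,t7},{t2,t7},{t1,t2,t7}} {{t5,t6,t7}}
  W2456: {{t1,t7},{t1,t2,t7}}
  W3456: {{t1,t7},{t1,t2,t7}}
  W12356: {{t5,t6,t7}}
  W23456: {{t1,t7},{t1,t2,t7}}
C dims 7,21,23,11; δ0: rk 6, SNF 1^6; δ1: rk 14, SNF 1^14; δ2: rk 9, SNF 1^9
degree 0: 7−6−0 = 1 → Ȟ^0 ≅ Z
degree 1: 21−14−6 = 1 → Ȟ^1 ≅ Z
degree 2: 23−9−14 = 0 → Ȟ^2 ≅ 0


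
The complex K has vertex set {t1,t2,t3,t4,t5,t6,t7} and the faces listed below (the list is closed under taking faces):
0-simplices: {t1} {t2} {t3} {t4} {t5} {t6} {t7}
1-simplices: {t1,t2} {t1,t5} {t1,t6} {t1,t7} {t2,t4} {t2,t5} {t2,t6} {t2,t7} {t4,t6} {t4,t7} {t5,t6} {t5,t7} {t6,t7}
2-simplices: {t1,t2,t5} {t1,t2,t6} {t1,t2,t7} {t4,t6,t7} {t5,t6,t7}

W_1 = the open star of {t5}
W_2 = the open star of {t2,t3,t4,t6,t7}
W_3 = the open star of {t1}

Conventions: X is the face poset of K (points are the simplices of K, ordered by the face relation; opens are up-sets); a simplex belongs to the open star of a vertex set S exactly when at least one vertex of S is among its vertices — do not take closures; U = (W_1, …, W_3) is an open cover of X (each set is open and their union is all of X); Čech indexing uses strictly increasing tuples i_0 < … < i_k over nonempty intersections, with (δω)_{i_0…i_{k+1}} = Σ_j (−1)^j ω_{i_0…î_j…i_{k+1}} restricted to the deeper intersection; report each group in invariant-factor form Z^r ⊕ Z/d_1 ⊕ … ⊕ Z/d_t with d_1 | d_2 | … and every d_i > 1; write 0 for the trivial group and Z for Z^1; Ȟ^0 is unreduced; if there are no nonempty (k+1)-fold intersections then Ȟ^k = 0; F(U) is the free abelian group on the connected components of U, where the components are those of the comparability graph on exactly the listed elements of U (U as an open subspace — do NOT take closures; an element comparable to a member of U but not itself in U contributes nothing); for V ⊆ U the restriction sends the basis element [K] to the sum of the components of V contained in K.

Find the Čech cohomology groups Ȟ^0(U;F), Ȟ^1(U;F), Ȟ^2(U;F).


Ȟ^0 ≅ Z^2, Ȟ^1 ≅ Z and Ȟ^2 ≅ 0

nerve simplices:
  W1={{t5},{t1,t5},{t2,t5},{t5,t6},{t5,t7},{t1,t2,t5},{t5,t6,t7}} W2={{t2},{t3},{t4},{t6},{t7},{t1,t2},{t1,t6},{t1,t7},{t2,t4},{t2,t5},{t2,t6},{t2,t7},{t4,t6},{t4,t7},{t5,t6},{t5,t7},{t6,t7},{t1,t2,t5},{t1,t2,t6},{t1,t2,t7},{t4,t6,t7},{t5,t6,t7}} W3={{t1},{t1,t2},{t1,t5},{t1,t6},{t1,t7},{t1,t2,t5},{t1,t2,t6},{t1,t2,t7}}
  W12={{t2,t5},{t5,t6},{t5,t7},{t1,t2,t5},{t5,t6,t7}} W13={{t1,t5},{t1,t2,t5}} W23={{t1,t2},{t1,t6},{t1,t7},{t1,t2,t5},{t1,t2,t6},{t1,t2,t7}}
  W123={{t1,t2,t5}}
components per intersection:
  W1: {{t5},{t1,t5},{t2,t5},{t5,t6},{t5,t7},{t1,t2,t5},{t5,t6,t7}}
  W2: {{t2},{t4},{t6},{t7},{t1,t2},{t1,t6},{t1,t7},{t2,t4},{t2,t5},{t2,t6},{t2,t7},{t4,t6},{t4,t7},{t5,t6},{t5,t7},{t6,t7},{t1,t2,t5},{t1,t2,t6},{t1,t2,t7},{t4,t6,t7},{t5,t6,t7}} {{t3}}
  W3: {{t1},{t1,t2},{t1,t5},{t1,t6},{t1,t7},{t1,t2,t5},{t1,t2,t6},{t1,t2,t7}}
  W12: {{t2,t5},{t1,t2,t5}} {{t5,t6},{t5,t7},{t5,t6,t7}}
  W13: {{t1,t5},{t1,t2,t5}}
  W23: {{t1,t2},{t1,t6},{t1,t7},{t1,t2,t5},{t1,t2,t6},{t1,t2,t7}}
  W123: {{t1,t2,t5}}
C dims 4,4,1; δ0: rk 2, SNF 1^2; δ1: rk 1, SNF 1^1
degree 0: 4−2−0 = 2 → Ȟ^0 ≅ Z^2
degree 1: 4−1−2 = 1 → Ȟ^1 ≅ Z
degree 2: 1−0−1 = 0 → Ȟ^2 ≅ 0


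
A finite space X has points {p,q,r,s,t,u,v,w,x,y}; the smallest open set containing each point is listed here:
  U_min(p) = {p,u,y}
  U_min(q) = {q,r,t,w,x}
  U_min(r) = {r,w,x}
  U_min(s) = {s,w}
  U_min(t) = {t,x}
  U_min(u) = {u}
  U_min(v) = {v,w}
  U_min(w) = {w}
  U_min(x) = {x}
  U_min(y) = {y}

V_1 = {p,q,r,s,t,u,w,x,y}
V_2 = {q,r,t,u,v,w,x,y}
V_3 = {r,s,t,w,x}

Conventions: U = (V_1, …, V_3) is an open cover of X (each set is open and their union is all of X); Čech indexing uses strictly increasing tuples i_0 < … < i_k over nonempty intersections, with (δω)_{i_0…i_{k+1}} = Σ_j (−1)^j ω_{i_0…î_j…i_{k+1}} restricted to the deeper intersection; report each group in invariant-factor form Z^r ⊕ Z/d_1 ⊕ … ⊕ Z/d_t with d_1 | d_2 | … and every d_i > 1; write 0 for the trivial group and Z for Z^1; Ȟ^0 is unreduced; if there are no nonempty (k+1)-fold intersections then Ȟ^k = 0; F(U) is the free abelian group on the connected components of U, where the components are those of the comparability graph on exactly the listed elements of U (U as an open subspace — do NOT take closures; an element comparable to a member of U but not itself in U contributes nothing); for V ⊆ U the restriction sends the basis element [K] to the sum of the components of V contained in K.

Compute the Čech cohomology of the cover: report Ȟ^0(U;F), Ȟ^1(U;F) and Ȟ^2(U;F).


Ȟ^0 = Z^2; Ȟ^1 = 0; Ȟ^2 = 0

nerve simplices:
  V12={q,r,t,u,w,x,y} V13={r,s,t,w,x} V23={r,t,w,x}
  V123={r,t,w,x}
components per intersection:
  V1: {p,u,y} {q,r,s,t,w,x}
  V2: {q,r,t,v,w,x} {u} {y}
  V3: {r,s,t,w,x}
  V12: {q,r,t,w,x} {u} {y}
  V13: {r,s,t,w,x}
  V23: {r,t,w,x}
  V123: {r,t,w,x}
C dims 6,5,1; δ0: rk 4, SNF 1^4; δ1: rk 1, SNF 1^1
degree 0: 6−4−0 = 2 → Ȟ^0 ≅ Z^2
degree 1: 5−1−4 = 0 → Ȟ^1 ≅ 0
degree 2: 1−0−1 = 0 → Ȟ^2 ≅ 0


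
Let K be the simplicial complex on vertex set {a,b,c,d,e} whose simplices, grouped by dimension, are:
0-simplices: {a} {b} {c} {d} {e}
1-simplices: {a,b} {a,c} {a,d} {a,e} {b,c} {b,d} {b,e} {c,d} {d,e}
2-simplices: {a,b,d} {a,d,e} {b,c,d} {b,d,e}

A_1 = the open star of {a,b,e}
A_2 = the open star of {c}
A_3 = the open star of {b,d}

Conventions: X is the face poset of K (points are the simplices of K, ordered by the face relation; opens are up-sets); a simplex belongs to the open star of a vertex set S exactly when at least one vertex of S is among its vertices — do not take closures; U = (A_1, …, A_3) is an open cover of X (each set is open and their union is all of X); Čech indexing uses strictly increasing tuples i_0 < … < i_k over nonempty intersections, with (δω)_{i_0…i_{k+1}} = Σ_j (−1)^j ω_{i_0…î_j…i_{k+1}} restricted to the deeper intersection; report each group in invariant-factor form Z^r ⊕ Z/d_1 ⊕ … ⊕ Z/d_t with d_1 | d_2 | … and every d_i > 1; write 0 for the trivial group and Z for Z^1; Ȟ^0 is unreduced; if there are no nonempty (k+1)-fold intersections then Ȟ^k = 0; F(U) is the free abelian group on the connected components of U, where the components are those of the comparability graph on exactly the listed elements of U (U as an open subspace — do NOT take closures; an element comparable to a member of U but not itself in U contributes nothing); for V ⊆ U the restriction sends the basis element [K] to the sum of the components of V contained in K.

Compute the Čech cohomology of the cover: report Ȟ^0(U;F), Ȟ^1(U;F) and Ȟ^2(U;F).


Ȟ^0 = Z; Ȟ^1 = Z; Ȟ^2 = 0

nonempty intersections:
  A1={{a},{b},{e},{a,b},{a,c},{a,d},{a,e},{b,c},{b,d},{b,e},{d,e},{a,b,d},{a,d,e},{b,c,d},{b,d,e}} A2={{c},{a,c},{b,c},{c,d},{b,c,d}} A3={{b},{d},{a,b},{a,d},{b,c},{b,d},{b,e},{c,d},{d,e},{a,b,d},{a,d,e},{b,c,d},{b,d,e}}
  A12={{a,c},{b,c},{b,c,d}} A13={{b},{a,b},{a,d},{b,c},{b,d},{b,e},{d,e},{a,b,d},{a,d,e},{b,c,d},{b,d,e}} A23={{b,c},{c,d},{b,c,d}}
  A123={{b,c},{b,c,d}}
components per intersection:
  A1: {{a},{b},{e},{a,b},{a,c},{a,d},{a,e},{b,c},{b,d},{b,e},{d,e},{a,b,d},{a,d,e},{b,c,d},{b,d,e}}
  A2: {{c},{a,c},{b,c},{c,d},{b,c,d}}
  A3: {{b},{d},{a,b},{a,d},{b,c},{b,d},{b,e},{c,d},{d,e},{a,b,d},{a,d,e},{b,c,d},{b,d,e}}
  A12: {{a,c}} {{b,c},{b,c,d}}
  A13: {{b},{a,b},{a,d},{b,c},{b,d},{b,e},{d,e},{a,b,d},{a,d,e},{b,c,d},{b,d,e}}
  A23: {{b,c},{c,d},{b,c,d}}
  A123: {{b,c},{b,c,d}}
C dims 3,4,1; δ0: rk 2, SNF 1^2; δ1: rk 1, SNF 1^1
Ȟ^0: (3−2)−0=1 ⇒ Z
Ȟ^1: (4−1)−2=1 ⇒ Z
Ȟ^2: (1−0)−1=0 ⇒ 0
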